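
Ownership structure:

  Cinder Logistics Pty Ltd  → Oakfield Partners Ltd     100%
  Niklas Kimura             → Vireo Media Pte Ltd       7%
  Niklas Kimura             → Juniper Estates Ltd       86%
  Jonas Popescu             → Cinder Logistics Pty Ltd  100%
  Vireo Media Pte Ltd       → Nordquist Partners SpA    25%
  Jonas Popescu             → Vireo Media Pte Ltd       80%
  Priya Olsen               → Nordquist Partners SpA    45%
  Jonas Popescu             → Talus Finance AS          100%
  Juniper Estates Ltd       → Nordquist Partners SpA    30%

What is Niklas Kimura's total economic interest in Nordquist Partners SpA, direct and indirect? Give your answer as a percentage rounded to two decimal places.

Niklas reaches Nordquist along 2 paths.
Via Juniper: 86% × 30% = 25.8%.
Via Vireo: 7% × 25% = 1.75%.
Total: 25.8% + 1.75% = 27.55%.

27.55%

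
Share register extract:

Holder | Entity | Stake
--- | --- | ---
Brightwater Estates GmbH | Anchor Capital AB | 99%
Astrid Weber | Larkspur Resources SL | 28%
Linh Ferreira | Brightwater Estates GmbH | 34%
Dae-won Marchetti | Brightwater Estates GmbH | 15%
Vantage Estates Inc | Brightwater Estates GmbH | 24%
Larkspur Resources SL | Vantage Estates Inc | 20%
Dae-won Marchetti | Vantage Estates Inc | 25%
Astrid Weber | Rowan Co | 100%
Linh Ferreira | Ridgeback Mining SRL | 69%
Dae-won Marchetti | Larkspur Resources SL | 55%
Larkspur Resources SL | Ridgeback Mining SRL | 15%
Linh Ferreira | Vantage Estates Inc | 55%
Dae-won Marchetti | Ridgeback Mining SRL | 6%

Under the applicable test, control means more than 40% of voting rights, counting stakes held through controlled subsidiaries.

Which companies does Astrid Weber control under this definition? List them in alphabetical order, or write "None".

Astrid holds 100% of Rowan, so Astrid controls Rowan.
No other company's threshold is met.

Rowan Co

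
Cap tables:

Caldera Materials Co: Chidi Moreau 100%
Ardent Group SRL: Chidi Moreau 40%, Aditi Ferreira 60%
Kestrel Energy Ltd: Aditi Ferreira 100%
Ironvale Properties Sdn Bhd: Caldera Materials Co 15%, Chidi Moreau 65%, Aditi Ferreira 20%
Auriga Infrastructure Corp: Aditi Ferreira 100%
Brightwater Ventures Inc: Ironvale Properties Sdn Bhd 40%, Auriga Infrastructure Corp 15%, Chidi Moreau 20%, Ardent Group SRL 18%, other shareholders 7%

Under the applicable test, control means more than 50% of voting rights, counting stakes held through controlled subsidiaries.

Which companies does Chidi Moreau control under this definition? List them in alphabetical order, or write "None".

Brightwater Ventures Inc, Caldera Materials Co, Ironvale Properties Sdn Bhd

Chidi holds 100% of Caldera, so Chidi controls Caldera.
Caldera and Chidi together hold 15% + 65% = 80% of Ironvale, so Chidi controls Ironvale.
Ironvale and Chidi together hold 40% + 20% = 60% of Brightwater, so Chidi controls Brightwater.
No other company's threshold is met.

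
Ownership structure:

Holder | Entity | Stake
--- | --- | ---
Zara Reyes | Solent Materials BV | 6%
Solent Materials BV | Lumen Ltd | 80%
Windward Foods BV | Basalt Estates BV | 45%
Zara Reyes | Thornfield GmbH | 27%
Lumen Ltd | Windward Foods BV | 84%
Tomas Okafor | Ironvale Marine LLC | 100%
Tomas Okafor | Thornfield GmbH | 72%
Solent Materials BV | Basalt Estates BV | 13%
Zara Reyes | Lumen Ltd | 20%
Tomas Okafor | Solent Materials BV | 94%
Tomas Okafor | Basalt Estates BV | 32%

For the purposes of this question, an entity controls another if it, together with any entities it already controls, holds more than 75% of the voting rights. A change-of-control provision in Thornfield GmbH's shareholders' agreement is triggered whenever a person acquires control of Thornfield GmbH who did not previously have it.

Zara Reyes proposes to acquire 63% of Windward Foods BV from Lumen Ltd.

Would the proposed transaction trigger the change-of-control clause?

No

The purchase adds only to Zara's holdings (Lumen's stake shrinks), so Zara is the only person who could newly come to control Thornfield.
Zara's largest direct stake is 27% in Thornfield, which does not meet the threshold, so Zara controls no company.
In Thornfield, Zara's side holds only 27%, not > 75%.
So before the transaction, Zara does not control Thornfield.
After the purchase, Zara holds 63% of Windward directly, and Lumen's stake falls to 21%.
Zara's side now holds 63% of Windward, not > 75%, so Zara still does not control Windward.
After the transaction, Zara's side holds 27% of Thornfield, not > 75%, so Zara still does not control Thornfield.
No new person acquires control, so the clause is not triggered.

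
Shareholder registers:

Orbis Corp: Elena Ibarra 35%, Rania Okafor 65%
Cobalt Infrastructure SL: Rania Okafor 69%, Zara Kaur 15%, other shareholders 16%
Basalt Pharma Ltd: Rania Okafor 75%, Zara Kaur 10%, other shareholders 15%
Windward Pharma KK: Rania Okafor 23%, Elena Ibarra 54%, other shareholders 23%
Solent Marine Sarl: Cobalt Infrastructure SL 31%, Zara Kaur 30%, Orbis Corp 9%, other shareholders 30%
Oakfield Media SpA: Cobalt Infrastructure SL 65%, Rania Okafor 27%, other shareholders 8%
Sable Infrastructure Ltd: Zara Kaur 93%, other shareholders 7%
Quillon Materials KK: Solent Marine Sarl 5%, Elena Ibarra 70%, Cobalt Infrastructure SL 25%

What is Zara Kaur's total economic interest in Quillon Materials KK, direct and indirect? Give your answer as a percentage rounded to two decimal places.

Zara reaches Quillon along 3 paths.
Via Cobalt → Solent: 15% × 31% × 5% = 0.2325%.
Via Solent: 30% × 5% = 1.5%.
Via Cobalt: 15% × 25% = 3.75%.
Total: 0.2325% + 1.5% + 3.75% = 5.4825%.
Rounded: 5.48%.

5.48%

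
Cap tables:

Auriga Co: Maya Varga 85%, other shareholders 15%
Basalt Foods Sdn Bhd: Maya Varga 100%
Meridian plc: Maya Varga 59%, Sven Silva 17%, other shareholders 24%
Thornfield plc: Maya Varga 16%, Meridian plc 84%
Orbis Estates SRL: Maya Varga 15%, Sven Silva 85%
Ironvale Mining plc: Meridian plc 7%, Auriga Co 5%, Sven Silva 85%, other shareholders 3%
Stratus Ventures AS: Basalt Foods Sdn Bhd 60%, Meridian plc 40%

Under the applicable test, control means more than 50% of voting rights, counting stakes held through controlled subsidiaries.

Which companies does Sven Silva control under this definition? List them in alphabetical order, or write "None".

Ironvale Mining plc, Orbis Estates SRL

Sven holds 85% of Orbis, so Sven controls Orbis.
Sven holds 85% of Ironvale, so Sven controls Ironvale.
No other company's threshold is met.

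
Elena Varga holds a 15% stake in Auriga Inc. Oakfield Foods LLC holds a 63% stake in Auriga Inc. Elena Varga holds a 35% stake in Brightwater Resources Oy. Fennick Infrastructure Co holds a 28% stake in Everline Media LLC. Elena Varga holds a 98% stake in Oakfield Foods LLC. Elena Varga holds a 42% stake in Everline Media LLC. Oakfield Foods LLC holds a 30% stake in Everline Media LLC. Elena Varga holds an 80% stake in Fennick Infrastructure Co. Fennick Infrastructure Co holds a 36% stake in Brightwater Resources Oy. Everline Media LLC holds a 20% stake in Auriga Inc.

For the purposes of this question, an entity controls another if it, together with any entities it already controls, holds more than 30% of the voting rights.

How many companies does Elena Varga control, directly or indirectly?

5

Elena holds 98% of Oakfield, so Elena controls Oakfield.
Elena holds 80% of Fennick, so Elena controls Fennick.
Fennick and Oakfield and Elena together hold 28% + 30% + 42% = 100% of Everline, so Elena controls Everline.
Oakfield and Everline and Elena together hold 63% + 20% + 15% = 98% of Auriga, so Elena controls Auriga.
Elena and Fennick together hold 35% + 36% = 71% of Brightwater, so Elena controls Brightwater.
Elena controls 5 companies.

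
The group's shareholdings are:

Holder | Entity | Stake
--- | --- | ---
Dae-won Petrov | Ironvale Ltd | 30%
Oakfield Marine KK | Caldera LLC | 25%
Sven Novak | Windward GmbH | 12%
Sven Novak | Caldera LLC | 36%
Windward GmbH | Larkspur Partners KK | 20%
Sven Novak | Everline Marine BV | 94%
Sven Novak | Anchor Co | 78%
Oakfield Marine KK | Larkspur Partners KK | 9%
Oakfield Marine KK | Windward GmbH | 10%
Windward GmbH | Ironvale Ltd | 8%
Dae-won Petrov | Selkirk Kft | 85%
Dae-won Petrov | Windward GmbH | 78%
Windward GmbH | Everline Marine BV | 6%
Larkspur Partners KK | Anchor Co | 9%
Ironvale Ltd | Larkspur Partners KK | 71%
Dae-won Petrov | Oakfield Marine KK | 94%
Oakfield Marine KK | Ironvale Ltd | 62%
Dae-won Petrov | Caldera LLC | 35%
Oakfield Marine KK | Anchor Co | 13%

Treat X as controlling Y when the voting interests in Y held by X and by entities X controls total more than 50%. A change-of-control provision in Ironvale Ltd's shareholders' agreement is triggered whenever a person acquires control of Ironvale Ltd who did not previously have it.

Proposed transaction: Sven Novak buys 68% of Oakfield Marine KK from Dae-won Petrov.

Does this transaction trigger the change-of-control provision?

The purchase adds only to Sven's holdings (Dae-won's stake shrinks), so Sven is the only person who could newly come to control Ironvale.
Sven holds 94% of Everline, so Sven controls Everline.
Sven holds 78% of Anchor, so Sven controls Anchor.
Neither Sven nor any entity Sven controls holds any voting interest in Ironvale.
So before the transaction, Sven does not control Ironvale.
After the purchase, Sven holds 68% of Oakfield directly, and Dae-won's stake falls to 26%.
Sven holds 68% of Oakfield, so Sven controls Oakfield.
Oakfield holds 62% of Ironvale, so Sven controls Ironvale.
Sven did not control Ironvale before and does after, so the clause is triggered.

Yes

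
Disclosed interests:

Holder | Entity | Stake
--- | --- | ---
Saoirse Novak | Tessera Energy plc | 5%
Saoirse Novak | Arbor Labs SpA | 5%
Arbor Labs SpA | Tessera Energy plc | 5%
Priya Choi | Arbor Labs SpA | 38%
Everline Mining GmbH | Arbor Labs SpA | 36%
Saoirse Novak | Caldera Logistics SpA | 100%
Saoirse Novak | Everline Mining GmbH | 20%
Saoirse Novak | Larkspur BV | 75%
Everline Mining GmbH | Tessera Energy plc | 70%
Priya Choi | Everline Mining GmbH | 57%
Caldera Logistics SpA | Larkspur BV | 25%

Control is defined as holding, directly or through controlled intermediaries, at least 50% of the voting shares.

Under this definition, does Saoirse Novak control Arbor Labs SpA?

No

Saoirse holds 100% of Caldera, so Saoirse controls Caldera.
Caldera and Saoirse together hold 25% + 75% = 100% of Larkspur, so Saoirse controls Larkspur.
In Arbor, Saoirse's side holds only 5%, not ≥ 50%.
So Saoirse does not control Arbor.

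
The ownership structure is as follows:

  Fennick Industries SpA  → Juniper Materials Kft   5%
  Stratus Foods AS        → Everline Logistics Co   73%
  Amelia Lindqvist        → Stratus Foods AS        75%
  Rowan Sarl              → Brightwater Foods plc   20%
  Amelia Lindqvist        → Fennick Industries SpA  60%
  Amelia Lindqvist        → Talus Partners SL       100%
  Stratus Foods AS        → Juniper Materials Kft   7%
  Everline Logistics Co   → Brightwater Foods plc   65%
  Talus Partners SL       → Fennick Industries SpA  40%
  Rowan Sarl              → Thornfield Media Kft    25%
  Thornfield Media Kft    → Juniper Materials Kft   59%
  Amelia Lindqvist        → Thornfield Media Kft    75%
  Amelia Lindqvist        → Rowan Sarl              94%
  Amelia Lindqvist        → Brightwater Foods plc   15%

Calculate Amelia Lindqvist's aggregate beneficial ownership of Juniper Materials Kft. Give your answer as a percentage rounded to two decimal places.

68.37%

Amelia reaches Juniper along 5 paths.
Via Stratus: 75% × 7% = 5.25%.
Via Rowan → Thornfield: 94% × 25% × 59% = 13.865%.
Via Thornfield: 75% × 59% = 44.25%.
Via Talus → Fennick: 100% × 40% × 5% = 2%.
Via Fennick: 60% × 5% = 3%.
Total: 5.25% + 13.865% + 44.25% + 2% + 3% = 68.365%.
Rounded: 68.37%.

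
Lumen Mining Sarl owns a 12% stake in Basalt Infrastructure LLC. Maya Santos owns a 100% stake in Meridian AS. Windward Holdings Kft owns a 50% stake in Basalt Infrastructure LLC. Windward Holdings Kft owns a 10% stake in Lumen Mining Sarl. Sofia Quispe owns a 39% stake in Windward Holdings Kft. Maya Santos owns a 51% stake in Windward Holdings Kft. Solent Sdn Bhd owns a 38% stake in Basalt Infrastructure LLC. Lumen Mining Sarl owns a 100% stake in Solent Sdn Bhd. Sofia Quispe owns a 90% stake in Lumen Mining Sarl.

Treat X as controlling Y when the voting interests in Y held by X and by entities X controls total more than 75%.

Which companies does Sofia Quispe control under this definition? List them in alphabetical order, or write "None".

Lumen Mining Sarl, Solent Sdn Bhd

Sofia holds 90% of Lumen, so Sofia controls Lumen.
Lumen holds 100% of Solent, so Sofia controls Solent.
No other company's threshold is met.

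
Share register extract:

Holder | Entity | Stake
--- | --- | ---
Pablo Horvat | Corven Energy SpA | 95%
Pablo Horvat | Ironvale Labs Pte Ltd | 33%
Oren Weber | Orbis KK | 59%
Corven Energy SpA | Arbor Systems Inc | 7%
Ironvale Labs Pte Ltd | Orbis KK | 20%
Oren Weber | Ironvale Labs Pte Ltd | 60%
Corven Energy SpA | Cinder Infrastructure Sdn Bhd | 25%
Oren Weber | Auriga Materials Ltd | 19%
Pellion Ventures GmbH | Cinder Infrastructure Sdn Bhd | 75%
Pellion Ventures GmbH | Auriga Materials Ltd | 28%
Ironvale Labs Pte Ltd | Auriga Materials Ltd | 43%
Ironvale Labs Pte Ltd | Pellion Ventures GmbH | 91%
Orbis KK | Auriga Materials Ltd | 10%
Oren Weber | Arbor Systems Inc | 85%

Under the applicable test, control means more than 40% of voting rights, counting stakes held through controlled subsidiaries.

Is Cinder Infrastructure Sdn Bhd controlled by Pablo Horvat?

No

Pablo holds 95% of Corven, so Pablo controls Corven.
In Cinder, Pablo's side holds only 25%, not > 40%.
So Pablo does not control Cinder.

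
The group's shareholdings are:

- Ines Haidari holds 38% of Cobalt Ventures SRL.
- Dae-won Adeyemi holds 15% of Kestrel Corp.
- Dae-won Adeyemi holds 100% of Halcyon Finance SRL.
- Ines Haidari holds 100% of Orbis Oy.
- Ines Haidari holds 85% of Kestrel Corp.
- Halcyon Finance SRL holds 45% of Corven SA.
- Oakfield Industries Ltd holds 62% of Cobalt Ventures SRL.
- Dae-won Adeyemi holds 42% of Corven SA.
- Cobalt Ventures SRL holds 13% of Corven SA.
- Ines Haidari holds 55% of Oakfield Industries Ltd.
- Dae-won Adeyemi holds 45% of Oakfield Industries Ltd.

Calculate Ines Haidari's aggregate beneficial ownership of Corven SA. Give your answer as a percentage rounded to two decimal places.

Ines reaches Corven along 2 paths.
Via Cobalt: 38% × 13% = 4.94%.
Via Oakfield → Cobalt: 55% × 62% × 13% = 4.433%.
Total: 4.94% + 4.433% = 9.373%.
Rounded: 9.37%.

9.37%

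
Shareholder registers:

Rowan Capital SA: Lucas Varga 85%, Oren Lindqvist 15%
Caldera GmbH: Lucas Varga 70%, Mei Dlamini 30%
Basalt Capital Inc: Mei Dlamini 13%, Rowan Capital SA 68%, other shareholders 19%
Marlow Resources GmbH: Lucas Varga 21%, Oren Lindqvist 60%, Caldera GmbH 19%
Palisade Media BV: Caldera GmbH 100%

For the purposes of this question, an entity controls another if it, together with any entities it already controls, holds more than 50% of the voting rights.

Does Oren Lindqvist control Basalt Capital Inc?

No

Oren holds 60% of Marlow, so Oren controls Marlow.
Neither Oren nor any entity Oren controls holds any voting interest in Basalt.
So Oren does not control Basalt.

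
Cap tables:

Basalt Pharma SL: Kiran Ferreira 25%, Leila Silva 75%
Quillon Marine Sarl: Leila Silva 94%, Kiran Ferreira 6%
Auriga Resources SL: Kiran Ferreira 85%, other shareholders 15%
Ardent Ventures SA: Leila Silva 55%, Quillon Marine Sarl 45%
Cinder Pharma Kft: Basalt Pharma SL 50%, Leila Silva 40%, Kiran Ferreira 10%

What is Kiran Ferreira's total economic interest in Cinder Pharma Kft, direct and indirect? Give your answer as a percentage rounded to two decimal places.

22.50%

Kiran reaches Cinder along 2 paths.
Via Basalt: 25% × 50% = 12.5%.
Direct stake: 10% = 10%.
Total: 12.5% + 10% = 22.5%.
Rounded: 22.50%.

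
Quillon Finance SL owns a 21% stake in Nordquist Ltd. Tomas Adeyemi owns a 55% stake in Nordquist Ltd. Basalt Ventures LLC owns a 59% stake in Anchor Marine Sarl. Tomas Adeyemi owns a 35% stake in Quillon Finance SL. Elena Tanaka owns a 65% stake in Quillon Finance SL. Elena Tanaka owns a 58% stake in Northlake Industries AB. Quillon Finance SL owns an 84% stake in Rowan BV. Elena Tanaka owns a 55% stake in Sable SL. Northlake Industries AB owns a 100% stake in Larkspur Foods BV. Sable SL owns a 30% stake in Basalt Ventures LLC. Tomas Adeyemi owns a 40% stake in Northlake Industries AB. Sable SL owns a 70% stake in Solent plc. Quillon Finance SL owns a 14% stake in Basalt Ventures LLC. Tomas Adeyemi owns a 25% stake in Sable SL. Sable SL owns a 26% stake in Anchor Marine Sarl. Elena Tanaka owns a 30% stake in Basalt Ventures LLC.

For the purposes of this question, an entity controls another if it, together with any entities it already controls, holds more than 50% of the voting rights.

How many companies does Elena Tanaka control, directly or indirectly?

8

Elena holds 55% of Sable, so Elena controls Sable.
Elena holds 58% of Northlake, so Elena controls Northlake.
Elena holds 65% of Quillon, so Elena controls Quillon.
Quillon holds 84% of Rowan, so Elena controls Rowan.
Elena and Sable and Quillon together hold 30% + 30% + 14% = 74% of Basalt, so Elena controls Basalt.
Basalt and Sable together hold 59% + 26% = 85% of Anchor, so Elena controls Anchor.
Sable holds 70% of Solent, so Elena controls Solent.
Northlake holds 100% of Larkspur, so Elena controls Larkspur.
No other company's threshold is met.
Elena controls 8 companies.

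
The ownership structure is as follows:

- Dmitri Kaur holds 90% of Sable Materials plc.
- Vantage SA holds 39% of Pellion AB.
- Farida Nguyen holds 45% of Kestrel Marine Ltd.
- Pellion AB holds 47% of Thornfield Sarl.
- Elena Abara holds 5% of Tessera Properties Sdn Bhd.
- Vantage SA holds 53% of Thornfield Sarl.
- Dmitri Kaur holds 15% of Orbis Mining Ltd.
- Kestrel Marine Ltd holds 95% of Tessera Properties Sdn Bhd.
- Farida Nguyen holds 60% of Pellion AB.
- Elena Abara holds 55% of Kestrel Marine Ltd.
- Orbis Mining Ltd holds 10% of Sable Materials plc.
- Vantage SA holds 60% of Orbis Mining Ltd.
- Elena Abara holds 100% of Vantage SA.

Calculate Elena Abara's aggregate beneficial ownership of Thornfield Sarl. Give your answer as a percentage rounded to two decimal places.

71.33%

Elena reaches Thornfield along 2 paths.
Via Vantage: 100% × 53% = 53%.
Via Vantage → Pellion: 100% × 39% × 47% = 18.33%.
Total: 53% + 18.33% = 71.33%.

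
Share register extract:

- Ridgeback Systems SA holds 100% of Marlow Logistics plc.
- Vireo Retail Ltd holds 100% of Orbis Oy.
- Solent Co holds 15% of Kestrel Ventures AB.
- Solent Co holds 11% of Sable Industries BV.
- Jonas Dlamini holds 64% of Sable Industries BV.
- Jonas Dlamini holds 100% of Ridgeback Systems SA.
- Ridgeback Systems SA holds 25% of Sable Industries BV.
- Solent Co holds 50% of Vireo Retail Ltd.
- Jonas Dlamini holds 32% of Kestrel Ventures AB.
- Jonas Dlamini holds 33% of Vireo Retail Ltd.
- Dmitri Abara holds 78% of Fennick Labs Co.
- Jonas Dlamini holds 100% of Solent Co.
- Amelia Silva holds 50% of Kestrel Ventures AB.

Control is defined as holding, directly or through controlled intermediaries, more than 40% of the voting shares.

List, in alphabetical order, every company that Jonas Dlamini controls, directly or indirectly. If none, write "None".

Jonas holds 100% of Solent, so Jonas controls Solent.
Jonas holds 100% of Ridgeback, so Jonas controls Ridgeback.
Ridgeback and Jonas and Solent together hold 25% + 64% + 11% = 100% of Sable, so Jonas controls Sable.
Jonas and Solent together hold 33% + 50% = 83% of Vireo, so Jonas controls Vireo.
Ridgeback holds 100% of Marlow, so Jonas controls Marlow.
Solent and Jonas together hold 15% + 32% = 47% of Kestrel, so Jonas controls Kestrel.
Vireo holds 100% of Orbis, so Jonas controls Orbis.
No other company's threshold is met.

Kestrel Ventures AB, Marlow Logistics plc, Orbis Oy, Ridgeback Systems SA, Sable Industries BV, Solent Co, Vireo Retail Ltd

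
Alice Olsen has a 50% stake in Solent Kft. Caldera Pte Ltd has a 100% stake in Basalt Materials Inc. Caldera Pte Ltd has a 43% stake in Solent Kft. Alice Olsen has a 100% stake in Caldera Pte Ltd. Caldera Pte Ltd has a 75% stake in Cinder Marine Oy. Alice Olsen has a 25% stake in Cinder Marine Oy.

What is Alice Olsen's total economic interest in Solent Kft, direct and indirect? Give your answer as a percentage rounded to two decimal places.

Alice reaches Solent along 2 paths.
Via Caldera: 100% × 43% = 43%.
Direct stake: 50% = 50%.
Total: 43% + 50% = 93%.
Rounded: 93.00%.

93.00%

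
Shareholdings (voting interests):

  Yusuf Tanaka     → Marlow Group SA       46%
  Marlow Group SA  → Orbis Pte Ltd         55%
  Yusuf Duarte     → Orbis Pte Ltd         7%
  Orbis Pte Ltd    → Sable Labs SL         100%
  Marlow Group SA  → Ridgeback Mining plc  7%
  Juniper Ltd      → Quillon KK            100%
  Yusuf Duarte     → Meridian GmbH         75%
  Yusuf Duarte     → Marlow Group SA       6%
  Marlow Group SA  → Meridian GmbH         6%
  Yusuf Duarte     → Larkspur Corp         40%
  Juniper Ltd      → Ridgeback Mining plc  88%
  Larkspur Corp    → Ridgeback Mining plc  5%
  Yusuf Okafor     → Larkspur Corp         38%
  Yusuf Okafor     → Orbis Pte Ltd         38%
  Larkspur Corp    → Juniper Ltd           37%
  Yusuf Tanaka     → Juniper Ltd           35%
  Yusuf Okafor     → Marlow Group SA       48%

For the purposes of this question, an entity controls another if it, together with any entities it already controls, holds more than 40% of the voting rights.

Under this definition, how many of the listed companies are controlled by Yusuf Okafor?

Yusuf Okafor holds 48% of Marlow, so Yusuf Okafor controls Marlow.
Marlow and Yusuf Okafor together hold 55% + 38% = 93% of Orbis, so Yusuf Okafor controls Orbis.
Orbis holds 100% of Sable, so Yusuf Okafor controls Sable.
No other company's threshold is met.
Yusuf Okafor controls 3 companies.

3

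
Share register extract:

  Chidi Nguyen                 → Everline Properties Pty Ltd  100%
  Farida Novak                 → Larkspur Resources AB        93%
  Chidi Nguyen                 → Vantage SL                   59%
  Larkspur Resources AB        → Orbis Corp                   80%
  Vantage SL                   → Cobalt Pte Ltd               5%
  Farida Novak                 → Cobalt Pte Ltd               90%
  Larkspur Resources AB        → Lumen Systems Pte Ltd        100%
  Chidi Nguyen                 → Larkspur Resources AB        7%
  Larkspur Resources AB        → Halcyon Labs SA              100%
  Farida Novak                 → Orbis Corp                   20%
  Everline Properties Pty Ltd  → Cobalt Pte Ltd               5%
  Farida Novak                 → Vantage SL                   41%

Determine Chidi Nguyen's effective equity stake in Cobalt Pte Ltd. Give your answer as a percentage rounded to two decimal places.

Chidi reaches Cobalt along 2 paths.
Via Everline: 100% × 5% = 5%.
Via Vantage: 59% × 5% = 2.95%.
Total: 5% + 2.95% = 7.95%.

7.95%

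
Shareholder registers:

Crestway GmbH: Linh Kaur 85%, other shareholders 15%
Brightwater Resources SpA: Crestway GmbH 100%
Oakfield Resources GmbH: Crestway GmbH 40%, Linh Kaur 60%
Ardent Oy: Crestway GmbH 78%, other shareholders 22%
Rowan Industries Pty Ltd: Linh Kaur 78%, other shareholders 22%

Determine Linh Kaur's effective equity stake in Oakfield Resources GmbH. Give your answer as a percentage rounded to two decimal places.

Linh reaches Oakfield along 2 paths.
Via Crestway: 85% × 40% = 34%.
Direct stake: 60% = 60%.
Total: 34% + 60% = 94%.
Rounded: 94.00%.

94.00%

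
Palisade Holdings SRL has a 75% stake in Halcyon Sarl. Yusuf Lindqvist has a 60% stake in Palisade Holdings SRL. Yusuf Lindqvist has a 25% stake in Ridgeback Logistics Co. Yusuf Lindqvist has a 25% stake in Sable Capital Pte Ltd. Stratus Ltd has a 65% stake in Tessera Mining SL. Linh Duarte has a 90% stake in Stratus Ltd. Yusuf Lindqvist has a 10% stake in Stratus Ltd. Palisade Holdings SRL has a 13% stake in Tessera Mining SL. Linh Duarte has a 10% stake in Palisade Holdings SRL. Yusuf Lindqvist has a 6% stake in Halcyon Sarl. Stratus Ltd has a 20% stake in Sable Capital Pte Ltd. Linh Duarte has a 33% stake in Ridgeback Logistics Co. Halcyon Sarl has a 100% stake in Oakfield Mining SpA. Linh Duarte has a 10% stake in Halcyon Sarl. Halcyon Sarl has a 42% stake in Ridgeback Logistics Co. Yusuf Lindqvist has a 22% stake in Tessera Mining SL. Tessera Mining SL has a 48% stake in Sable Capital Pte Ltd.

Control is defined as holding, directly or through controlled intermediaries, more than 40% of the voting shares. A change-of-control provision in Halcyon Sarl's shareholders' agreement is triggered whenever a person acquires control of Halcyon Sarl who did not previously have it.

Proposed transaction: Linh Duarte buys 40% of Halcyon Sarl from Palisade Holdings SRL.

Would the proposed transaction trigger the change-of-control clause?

The purchase adds only to Linh's holdings (Palisade's stake shrinks), so Linh is the only person who could newly come to control Halcyon.
Linh holds 90% of Stratus, so Linh controls Stratus.
Stratus holds 65% of Tessera, so Linh controls Tessera.
Stratus and Tessera together hold 20% + 48% = 68% of Sable, so Linh controls Sable.
In Halcyon, Linh's side holds only 10%, not > 40%.
So before the transaction, Linh does not control Halcyon.
After the purchase, Linh's direct stake in Halcyon rises to 10% + 40% = 50%, and Palisade's stake falls to 35%.
Linh holds 50% of Halcyon, so Linh controls Halcyon.
Linh did not control Halcyon before and does after, so the clause is triggered.

Yes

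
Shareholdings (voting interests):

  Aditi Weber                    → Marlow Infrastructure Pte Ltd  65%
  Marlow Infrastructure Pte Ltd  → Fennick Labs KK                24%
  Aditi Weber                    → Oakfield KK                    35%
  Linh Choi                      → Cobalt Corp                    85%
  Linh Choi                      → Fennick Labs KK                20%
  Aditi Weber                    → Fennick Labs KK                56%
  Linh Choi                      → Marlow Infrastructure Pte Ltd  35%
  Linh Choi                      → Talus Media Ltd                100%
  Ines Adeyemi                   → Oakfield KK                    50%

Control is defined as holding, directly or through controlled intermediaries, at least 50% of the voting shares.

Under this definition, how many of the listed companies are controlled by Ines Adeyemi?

Ines holds 50% of Oakfield, so Ines controls Oakfield.
No other company's threshold is met.
Ines controls 1 company.

1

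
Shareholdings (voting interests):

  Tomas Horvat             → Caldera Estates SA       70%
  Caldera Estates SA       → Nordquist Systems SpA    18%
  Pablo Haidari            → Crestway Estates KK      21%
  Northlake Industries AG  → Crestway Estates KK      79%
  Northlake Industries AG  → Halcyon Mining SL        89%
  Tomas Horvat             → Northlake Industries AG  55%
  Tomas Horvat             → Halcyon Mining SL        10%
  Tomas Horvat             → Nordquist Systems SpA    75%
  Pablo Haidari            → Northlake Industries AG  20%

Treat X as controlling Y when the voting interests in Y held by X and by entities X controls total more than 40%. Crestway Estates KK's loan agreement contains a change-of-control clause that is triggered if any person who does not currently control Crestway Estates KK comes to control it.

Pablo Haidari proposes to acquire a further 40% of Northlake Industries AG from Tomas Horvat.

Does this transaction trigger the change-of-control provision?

The purchase adds only to Pablo's holdings (Tomas's stake shrinks), so Pablo is the only person who could newly come to control Crestway.
Pablo's largest direct stake is 21% in Crestway, which does not meet the threshold, so Pablo controls no company.
In Crestway, Pablo's side holds only 21%, not > 40%.
So before the transaction, Pablo does not control Crestway.
After the purchase, Pablo's direct stake in Northlake rises to 20% + 40% = 60%, and Tomas's stake falls to 15%.
Pablo holds 60% of Northlake, so Pablo controls Northlake.
Northlake and Pablo together hold 79% + 21% = 100% of Crestway, so Pablo controls Crestway.
Pablo did not control Crestway before and does after, so the clause is triggered.

Yes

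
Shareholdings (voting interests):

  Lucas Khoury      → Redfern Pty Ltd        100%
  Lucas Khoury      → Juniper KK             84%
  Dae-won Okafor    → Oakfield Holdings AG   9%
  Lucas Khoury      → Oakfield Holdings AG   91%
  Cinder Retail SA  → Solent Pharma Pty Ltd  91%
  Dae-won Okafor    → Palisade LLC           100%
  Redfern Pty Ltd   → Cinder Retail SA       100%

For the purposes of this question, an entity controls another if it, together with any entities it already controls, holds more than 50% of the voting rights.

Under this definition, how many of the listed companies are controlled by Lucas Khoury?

Lucas holds 100% of Redfern, so Lucas controls Redfern.
Lucas holds 91% of Oakfield, so Lucas controls Oakfield.
Redfern holds 100% of Cinder, so Lucas controls Cinder.
Cinder holds 91% of Solent, so Lucas controls Solent.
Lucas holds 84% of Juniper, so Lucas controls Juniper.
No other company's threshold is met.
Lucas controls 5 companies.

5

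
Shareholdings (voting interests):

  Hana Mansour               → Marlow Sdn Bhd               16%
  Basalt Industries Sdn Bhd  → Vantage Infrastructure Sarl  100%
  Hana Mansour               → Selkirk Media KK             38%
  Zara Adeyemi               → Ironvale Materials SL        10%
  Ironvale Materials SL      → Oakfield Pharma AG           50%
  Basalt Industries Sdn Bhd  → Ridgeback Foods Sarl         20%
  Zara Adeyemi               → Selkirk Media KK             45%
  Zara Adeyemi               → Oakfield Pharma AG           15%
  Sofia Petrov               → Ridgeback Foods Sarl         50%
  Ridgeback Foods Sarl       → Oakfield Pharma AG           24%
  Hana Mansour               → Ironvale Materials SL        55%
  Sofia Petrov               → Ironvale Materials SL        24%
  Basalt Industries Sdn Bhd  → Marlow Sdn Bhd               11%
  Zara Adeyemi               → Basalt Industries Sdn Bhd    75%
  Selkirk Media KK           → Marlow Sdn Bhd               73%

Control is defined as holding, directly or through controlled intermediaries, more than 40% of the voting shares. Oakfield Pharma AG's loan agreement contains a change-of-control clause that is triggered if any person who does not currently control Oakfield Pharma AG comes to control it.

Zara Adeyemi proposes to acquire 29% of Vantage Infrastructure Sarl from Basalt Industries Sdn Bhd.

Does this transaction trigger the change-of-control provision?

No

The purchase adds only to Zara's holdings (Basalt's stake shrinks), so Zara is the only person who could newly come to control Oakfield.
Zara holds 45% of Selkirk, so Zara controls Selkirk.
Zara holds 75% of Basalt, so Zara controls Basalt.
Selkirk and Basalt together hold 73% + 11% = 84% of Marlow, so Zara controls Marlow.
Basalt holds 100% of Vantage, so Zara controls Vantage.
In Oakfield, Zara's side holds only 15%, not > 40%.
So before the transaction, Zara does not control Oakfield.
After the purchase, Zara holds 29% of Vantage directly, and Basalt's stake falls to 71%.
Basalt and Zara together hold 71% + 29% = 100% of Vantage, so Zara controls Vantage.
After the transaction, Zara's side holds 15% of Oakfield, not > 40%, so Zara still does not control Oakfield.
No new person acquires control, so the clause is not triggered.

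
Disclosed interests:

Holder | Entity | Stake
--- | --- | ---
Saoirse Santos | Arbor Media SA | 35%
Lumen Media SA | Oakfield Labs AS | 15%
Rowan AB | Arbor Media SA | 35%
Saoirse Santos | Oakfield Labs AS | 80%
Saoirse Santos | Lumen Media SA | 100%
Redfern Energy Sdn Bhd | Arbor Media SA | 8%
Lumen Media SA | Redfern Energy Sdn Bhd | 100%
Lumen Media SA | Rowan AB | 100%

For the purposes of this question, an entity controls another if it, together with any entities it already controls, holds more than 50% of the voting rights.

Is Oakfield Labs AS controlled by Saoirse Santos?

Saoirse holds 100% of Lumen, so Saoirse controls Lumen.
Saoirse and Lumen together hold 80% + 15% = 95% of Oakfield, so Saoirse controls Oakfield.

Yes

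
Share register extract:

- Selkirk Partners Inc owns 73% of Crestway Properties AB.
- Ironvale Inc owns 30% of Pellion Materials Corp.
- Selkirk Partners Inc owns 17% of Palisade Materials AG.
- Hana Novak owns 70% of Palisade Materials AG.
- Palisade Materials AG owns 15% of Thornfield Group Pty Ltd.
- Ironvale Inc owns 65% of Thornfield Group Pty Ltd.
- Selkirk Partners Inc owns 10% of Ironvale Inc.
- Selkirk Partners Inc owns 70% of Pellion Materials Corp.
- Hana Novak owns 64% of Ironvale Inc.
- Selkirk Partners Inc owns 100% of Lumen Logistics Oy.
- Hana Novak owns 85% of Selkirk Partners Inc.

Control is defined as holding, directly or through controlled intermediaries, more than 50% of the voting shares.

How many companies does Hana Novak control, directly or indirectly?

Hana holds 85% of Selkirk, so Hana controls Selkirk.
Selkirk holds 73% of Crestway, so Hana controls Crestway.
Selkirk and Hana together hold 10% + 64% = 74% of Ironvale, so Hana controls Ironvale.
Selkirk and Ironvale together hold 70% + 30% = 100% of Pellion, so Hana controls Pellion.
Hana and Selkirk together hold 70% + 17% = 87% of Palisade, so Hana controls Palisade.
Ironvale and Palisade together hold 65% + 15% = 80% of Thornfield, so Hana controls Thornfield.
Selkirk holds 100% of Lumen, so Hana controls Lumen.
Hana controls 7 companies.

7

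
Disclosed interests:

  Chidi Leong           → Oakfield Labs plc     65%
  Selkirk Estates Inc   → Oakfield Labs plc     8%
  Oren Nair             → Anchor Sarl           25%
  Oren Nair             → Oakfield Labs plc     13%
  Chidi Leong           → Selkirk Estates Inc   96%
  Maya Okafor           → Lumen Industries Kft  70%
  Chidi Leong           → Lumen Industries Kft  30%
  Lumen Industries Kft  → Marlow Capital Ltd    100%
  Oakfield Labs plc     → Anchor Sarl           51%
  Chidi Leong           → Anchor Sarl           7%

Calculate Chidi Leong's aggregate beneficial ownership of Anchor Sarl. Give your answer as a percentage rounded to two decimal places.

44.07%

Chidi reaches Anchor along 3 paths.
Direct stake: 7% = 7%.
Via Oakfield: 65% × 51% = 33.15%.
Via Selkirk → Oakfield: 96% × 8% × 51% = 3.9168%.
Total: 7% + 33.15% + 3.9168% = 44.0668%.
Rounded: 44.07%.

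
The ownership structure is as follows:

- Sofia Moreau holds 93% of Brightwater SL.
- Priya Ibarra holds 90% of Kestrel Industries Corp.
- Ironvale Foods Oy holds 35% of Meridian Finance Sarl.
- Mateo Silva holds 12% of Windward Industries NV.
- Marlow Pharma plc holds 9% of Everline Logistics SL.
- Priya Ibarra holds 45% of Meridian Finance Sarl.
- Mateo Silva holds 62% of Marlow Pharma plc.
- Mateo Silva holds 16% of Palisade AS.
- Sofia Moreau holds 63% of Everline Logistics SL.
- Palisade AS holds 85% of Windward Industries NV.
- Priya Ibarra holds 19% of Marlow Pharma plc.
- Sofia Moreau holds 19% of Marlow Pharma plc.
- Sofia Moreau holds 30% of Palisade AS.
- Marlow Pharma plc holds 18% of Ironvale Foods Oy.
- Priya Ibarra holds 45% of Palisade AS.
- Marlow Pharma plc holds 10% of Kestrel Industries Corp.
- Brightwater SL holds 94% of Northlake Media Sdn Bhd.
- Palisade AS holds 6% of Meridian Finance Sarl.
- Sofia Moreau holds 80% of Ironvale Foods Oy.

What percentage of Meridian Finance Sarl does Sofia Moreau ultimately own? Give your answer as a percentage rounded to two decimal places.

31.00%

Sofia reaches Meridian along 3 paths.
Via Palisade: 30% × 6% = 1.8%.
Via Ironvale: 80% × 35% = 28%.
Via Marlow → Ironvale: 19% × 18% × 35% = 1.197%.
Total: 1.8% + 28% + 1.197% = 30.997%.
Rounded: 31.00%.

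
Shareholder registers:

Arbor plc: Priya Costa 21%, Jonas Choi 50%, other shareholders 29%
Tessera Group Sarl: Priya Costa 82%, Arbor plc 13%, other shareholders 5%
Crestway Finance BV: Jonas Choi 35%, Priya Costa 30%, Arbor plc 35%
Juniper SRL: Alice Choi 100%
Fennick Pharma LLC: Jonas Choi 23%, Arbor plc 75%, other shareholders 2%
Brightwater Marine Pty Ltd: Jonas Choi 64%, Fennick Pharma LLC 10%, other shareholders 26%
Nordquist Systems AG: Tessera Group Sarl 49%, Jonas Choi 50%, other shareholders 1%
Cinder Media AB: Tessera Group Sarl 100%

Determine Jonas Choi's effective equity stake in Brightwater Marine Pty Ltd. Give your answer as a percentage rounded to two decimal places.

70.05%

Jonas reaches Brightwater along 3 paths.
Direct stake: 64% = 64%.
Via Fennick: 23% × 10% = 2.3%.
Via Arbor → Fennick: 50% × 75% × 10% = 3.75%.
Total: 64% + 2.3% + 3.75% = 70.05%.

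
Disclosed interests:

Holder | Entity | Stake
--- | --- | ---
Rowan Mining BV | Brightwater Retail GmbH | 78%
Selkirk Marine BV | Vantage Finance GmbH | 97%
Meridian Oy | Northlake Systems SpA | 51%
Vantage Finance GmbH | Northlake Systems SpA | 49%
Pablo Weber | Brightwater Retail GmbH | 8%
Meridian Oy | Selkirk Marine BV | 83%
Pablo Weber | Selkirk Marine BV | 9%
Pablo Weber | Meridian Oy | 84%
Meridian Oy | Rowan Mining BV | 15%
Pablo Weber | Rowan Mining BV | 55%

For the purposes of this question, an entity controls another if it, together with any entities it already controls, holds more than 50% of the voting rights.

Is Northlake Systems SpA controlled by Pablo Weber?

Pablo holds 84% of Meridian, so Pablo controls Meridian.
Meridian and Pablo together hold 83% + 9% = 92% of Selkirk, so Pablo controls Selkirk.
Selkirk holds 97% of Vantage, so Pablo controls Vantage.
Vantage and Meridian together hold 49% + 51% = 100% of Northlake, so Pablo controls Northlake.

Yes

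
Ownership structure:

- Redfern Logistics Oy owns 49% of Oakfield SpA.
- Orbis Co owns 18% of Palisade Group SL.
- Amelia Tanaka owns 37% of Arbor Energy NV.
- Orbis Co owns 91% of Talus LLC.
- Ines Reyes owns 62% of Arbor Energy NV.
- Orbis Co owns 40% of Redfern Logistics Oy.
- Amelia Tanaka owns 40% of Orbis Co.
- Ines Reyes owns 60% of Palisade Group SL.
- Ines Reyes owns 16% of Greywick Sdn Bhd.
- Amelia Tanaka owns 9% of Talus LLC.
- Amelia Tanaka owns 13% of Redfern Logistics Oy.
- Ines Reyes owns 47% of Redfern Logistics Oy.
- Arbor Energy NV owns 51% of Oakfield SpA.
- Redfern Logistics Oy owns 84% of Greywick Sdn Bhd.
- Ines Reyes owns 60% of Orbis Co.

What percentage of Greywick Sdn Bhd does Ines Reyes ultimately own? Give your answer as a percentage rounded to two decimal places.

75.64%

Ines reaches Greywick along 3 paths.
Via Orbis → Redfern: 60% × 40% × 84% = 20.16%.
Via Redfern: 47% × 84% = 39.48%.
Direct stake: 16% = 16%.
Total: 20.16% + 39.48% + 16% = 75.64%.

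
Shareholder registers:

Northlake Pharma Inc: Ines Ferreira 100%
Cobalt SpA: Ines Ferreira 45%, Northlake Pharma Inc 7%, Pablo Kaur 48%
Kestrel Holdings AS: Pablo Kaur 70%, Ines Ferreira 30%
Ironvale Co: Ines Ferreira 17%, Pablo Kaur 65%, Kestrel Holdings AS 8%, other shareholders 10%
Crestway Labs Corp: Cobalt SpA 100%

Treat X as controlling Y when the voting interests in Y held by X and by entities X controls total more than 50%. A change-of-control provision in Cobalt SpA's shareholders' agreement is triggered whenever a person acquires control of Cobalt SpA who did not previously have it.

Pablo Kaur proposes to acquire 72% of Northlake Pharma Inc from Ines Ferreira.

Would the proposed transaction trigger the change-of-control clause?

Yes

The purchase adds only to Pablo's holdings (Ines's stake shrinks), so Pablo is the only person who could newly come to control Cobalt.
Pablo holds 70% of Kestrel, so Pablo controls Kestrel.
Pablo and Kestrel together hold 65% + 8% = 73% of Ironvale, so Pablo controls Ironvale.
In Cobalt, Pablo's side holds only 48%, not > 50%.
So before the transaction, Pablo does not control Cobalt.
After the purchase, Pablo holds 72% of Northlake directly, and Ines's stake falls to 28%.
Pablo holds 72% of Northlake, so Pablo controls Northlake.
Northlake and Pablo together hold 7% + 48% = 55% of Cobalt, so Pablo controls Cobalt.
Pablo did not control Cobalt before and does after, so the clause is triggered.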